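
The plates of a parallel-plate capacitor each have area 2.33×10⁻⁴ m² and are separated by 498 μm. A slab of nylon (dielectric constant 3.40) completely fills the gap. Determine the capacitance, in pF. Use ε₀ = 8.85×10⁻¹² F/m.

C = κε₀A/d = 3.40 × 8.85×10⁻¹² × 2.33×10⁻⁴ / 4.98×10⁻⁴ = 1.41×10⁻¹¹ F.

C ≈ 14.1 pF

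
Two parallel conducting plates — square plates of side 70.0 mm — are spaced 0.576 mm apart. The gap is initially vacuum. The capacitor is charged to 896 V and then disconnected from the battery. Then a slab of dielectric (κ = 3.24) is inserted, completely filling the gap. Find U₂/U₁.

0.309

Isolated ⇒ Q is held fixed.
C₂ = 3.24 C₁ and U = Q²/(2C), so U₂/U₁ = C₁/C₂ = 0.309.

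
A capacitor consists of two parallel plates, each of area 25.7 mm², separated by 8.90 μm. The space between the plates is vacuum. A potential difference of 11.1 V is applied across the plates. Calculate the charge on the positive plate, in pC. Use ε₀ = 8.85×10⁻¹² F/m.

A = 25.7 mm² = 2.57×10⁻⁵ m².
C = ε₀A/d = 8.85×10⁻¹² × 2.57×10⁻⁵ / 8.90×10⁻⁶ = 2.56×10⁻¹¹ F.
Q = CV = 2.56×10⁻¹¹ × 11.1 = 2.84×10⁻¹⁰ C.

Q ≈ 284 pC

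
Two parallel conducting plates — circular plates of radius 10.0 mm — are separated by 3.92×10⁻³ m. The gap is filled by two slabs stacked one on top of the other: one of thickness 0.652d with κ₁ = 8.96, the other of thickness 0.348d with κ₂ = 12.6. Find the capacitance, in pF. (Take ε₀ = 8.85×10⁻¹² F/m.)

C ≈ 7.07 pF

A = π(10.0 mm)² = 3.14×10⁻⁴ m².
Stacked slabs ⇒ two capacitors in series, each with the full plate area.
C₁ = κ₁ε₀A/d₁ = 8.96 × 8.85×10⁻¹² × 3.14×10⁻⁴ / 2.56×10⁻³ = 9.75×10⁻¹² F.
C₂ = κ₂ε₀A/d₂ = 12.6 × 8.85×10⁻¹² × 3.14×10⁻⁴ / 1.36×10⁻³ = 2.57×10⁻¹¹ F.
C = (1/C₁ + 1/C₂)⁻¹ = 7.07×10⁻¹² F.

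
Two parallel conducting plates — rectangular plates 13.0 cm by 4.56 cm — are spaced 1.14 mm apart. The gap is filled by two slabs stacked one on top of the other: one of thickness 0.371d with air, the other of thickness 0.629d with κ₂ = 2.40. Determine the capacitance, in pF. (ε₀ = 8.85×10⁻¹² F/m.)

A = 13.0 × 4.56 cm² = 5.93×10⁻³ m².
Stacked slabs ⇒ two capacitors in series, each with the full plate area.
C₁ = κ₁ε₀A/d₁ = 1.00 × 8.85×10⁻¹² × 5.93×10⁻³ / 4.23×10⁻⁴ = 1.24×10⁻¹⁰ F.
C₂ = κ₂ε₀A/d₂ = 2.40 × 8.85×10⁻¹² × 5.93×10⁻³ / 7.17×10⁻⁴ = 1.76×10⁻¹⁰ F.
C = (1/C₁ + 1/C₂)⁻¹ = 7.27×10⁻¹¹ F.

C ≈ 72.7 pF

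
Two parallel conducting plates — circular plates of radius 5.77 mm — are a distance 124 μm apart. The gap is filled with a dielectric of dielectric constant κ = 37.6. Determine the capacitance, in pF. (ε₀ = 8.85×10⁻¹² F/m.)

A = π(5.77 mm)² = 1.05×10⁻⁴ m².
C = κε₀A/d = 37.6 × 8.85×10⁻¹² × 1.05×10⁻⁴ / 1.24×10⁻⁴ = 2.81×10⁻¹⁰ F.

C ≈ 281 pF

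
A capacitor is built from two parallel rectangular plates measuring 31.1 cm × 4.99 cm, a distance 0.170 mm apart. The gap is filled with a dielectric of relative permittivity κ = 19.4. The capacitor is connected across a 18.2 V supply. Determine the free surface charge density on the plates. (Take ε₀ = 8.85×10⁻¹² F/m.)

18.4 μC/m²

A = 31.1 × 4.99 cm² = 1.55×10⁻² m².
C = κε₀A/d = 19.4 × 8.85×10⁻¹² × 1.55×10⁻² / 1.70×10⁻⁴ = 1.57×10⁻⁸ F.
σ = Q/A = CV/A = 1.57×10⁻⁸ × 18.2 / 1.55×10⁻² = 1.84×10⁻⁵ C/m².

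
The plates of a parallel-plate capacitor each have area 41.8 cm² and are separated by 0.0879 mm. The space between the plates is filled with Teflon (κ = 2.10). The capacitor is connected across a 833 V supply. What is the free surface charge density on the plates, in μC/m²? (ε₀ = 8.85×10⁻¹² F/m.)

σ ≈ 176 μC/m²

A = 41.8 cm² = 4.18×10⁻³ m².
C = κε₀A/d = 2.10 × 8.85×10⁻¹² × 4.18×10⁻³ / 8.79×10⁻⁵ = 8.84×10⁻¹⁰ F.
σ = Q/A = CV/A = 8.84×10⁻¹⁰ × 833 / 4.18×10⁻³ = 1.76×10⁻⁴ C/m².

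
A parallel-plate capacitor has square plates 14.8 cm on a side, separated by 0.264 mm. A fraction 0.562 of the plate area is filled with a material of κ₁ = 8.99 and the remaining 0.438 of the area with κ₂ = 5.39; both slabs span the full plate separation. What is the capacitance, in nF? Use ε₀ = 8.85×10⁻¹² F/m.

C ≈ 5.44 nF

A = (14.8 cm)² = 2.19×10⁻² m².
Side-by-side slabs ⇒ two capacitors in parallel, each spanning the full gap.
C₁ = κ₁ε₀A₁/d = 8.99 × 8.85×10⁻¹² × 1.23×10⁻² / 2.64×10⁻⁴ = 3.71×10⁻⁹ F.
C₂ = κ₂ε₀A₂/d = 5.39 × 8.85×10⁻¹² × 9.59×10⁻³ / 2.64×10⁻⁴ = 1.73×10⁻⁹ F.
C = C₁ + C₂ = 5.44×10⁻⁹ F.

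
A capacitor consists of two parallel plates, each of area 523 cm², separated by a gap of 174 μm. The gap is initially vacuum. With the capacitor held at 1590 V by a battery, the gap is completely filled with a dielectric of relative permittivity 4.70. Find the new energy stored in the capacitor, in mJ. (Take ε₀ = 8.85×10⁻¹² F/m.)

A = 523 cm² = 5.23×10⁻² m².
Initially C₁ = ε₀A/d = 8.85×10⁻¹² × 5.23×10⁻² / 1.74×10⁻⁴ = 2.66×10⁻⁹ F.
U₁ = 3.36×10⁻³ J.
Battery connected ⇒ V is held fixed. C₂ = 4.70 C₁ and U = ½CV², so U₂/U₁ = C₂/C₁ = 4.70.
U₂ = 4.70 × 3.36×10⁻³ = 1.58×10⁻² J.

U ≈ 15.8 mJ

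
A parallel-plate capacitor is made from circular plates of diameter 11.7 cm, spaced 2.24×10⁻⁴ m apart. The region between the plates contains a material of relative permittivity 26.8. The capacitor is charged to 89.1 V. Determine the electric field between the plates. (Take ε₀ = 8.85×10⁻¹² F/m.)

E = V/d = 89.1 / 2.24×10⁻⁴ = 3.98×10⁵ V/m.

E ≈ 398 V/mm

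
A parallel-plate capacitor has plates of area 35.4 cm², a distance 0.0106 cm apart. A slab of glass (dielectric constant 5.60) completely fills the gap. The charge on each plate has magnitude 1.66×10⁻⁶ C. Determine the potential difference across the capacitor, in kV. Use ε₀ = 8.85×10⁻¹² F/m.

A = 35.4 cm² = 3.54×10⁻³ m².
C = κε₀A/d = 5.60 × 8.85×10⁻¹² × 3.54×10⁻³ / 1.06×10⁻⁴ = 1.66×10⁻⁹ F.
V = Q/C = 1.66×10⁻⁶ / 1.66×10⁻⁹ = 1.00×10³ V.

V ≈ 1.00 kV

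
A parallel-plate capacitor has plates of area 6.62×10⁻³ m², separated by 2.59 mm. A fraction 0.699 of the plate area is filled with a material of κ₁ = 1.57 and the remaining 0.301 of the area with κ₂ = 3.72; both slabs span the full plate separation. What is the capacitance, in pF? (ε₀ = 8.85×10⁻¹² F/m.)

50.2 pF

Side-by-side slabs ⇒ two capacitors in parallel, each spanning the full gap.
C₁ = κ₁ε₀A₁/d = 1.57 × 8.85×10⁻¹² × 4.63×10⁻³ / 2.59×10⁻³ = 2.48×10⁻¹¹ F.
C₂ = κ₂ε₀A₂/d = 3.72 × 8.85×10⁻¹² × 1.99×10⁻³ / 2.59×10⁻³ = 2.53×10⁻¹¹ F.
C = C₁ + C₂ = 5.02×10⁻¹¹ F.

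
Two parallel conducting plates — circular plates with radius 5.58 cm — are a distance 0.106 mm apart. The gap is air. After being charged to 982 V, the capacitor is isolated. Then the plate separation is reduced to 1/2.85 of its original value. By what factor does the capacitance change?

C₂/C₁ ≈ 2.85

C = ε₀A/d scales as 1/d, so C₂/C₁ = d₁/d₂ = 2.85.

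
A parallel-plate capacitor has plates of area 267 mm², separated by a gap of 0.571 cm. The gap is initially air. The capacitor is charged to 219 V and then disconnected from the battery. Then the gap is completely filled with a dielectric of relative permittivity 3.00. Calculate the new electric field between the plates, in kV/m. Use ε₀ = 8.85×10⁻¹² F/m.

A = 267 mm² = 2.67×10⁻⁴ m².
Initially C₁ = ε₀A/d = 8.85×10⁻¹² × 2.67×10⁻⁴ / 5.71×10⁻³ = 4.14×10⁻¹³ F.
E₁ = 3.84×10⁴ V/m.
Isolated ⇒ Q is held fixed. V₂ = Q/C₂ = V₁/3.00; E = V/d, so E₂/E₁ = (V₂/V₁)(d₁/d₂) = 0.333.
E₂ = 0.333 × 3.84×10⁴ = 1.28×10⁴ V/m.

E ≈ 12.8 kV/m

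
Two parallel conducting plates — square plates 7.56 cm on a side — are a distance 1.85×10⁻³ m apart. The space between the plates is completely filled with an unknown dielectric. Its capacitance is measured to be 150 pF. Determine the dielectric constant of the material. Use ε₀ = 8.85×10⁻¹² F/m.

A = (7.56 cm)² = 5.72×10⁻³ m².
κ = Cd/(ε₀A) = 1.50×10⁻¹⁰ × 1.85×10⁻³ / (8.85×10⁻¹² × 5.72×10⁻³) = 5.49.

5.49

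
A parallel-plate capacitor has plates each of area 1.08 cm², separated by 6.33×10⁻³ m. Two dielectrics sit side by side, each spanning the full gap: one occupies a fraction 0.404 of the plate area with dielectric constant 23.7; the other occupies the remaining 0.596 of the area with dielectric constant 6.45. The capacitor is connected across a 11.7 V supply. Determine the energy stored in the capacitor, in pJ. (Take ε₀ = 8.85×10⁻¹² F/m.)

139 pJ

A = 1.08 cm² = 1.08×10⁻⁴ m².
Side-by-side slabs ⇒ two capacitors in parallel, each spanning the full gap.
C₁ = κ₁ε₀A₁/d = 23.7 × 8.85×10⁻¹² × 4.36×10⁻⁵ / 6.33×10⁻³ = 1.45×10⁻¹² F.
C₂ = κ₂ε₀A₂/d = 6.45 × 8.85×10⁻¹² × 6.44×10⁻⁵ / 6.33×10⁻³ = 5.80×10⁻¹³ F.
C = C₁ + C₂ = 2.03×10⁻¹² F.
U = ½CV² = ½ × 2.03×10⁻¹² × (11.7)² = 1.39×10⁻¹⁰ J.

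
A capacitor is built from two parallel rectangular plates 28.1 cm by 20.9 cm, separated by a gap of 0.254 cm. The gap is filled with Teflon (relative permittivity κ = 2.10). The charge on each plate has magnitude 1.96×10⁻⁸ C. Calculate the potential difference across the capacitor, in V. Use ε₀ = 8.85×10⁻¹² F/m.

V ≈ 45.6 V

A = 28.1 × 20.9 cm² = 5.87×10⁻² m².
C = κε₀A/d = 2.10 × 8.85×10⁻¹² × 5.87×10⁻² / 2.54×10⁻³ = 4.30×10⁻¹⁰ F.
V = Q/C = 1.96×10⁻⁸ / 4.30×10⁻¹⁰ = 45.6 V.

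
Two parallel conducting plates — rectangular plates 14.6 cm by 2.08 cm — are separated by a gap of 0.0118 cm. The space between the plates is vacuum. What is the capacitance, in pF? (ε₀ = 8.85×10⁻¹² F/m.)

A = 14.6 × 2.08 cm² = 3.04×10⁻³ m².
C = ε₀A/d = 8.85×10⁻¹² × 3.04×10⁻³ / 1.18×10⁻⁴ = 2.28×10⁻¹⁰ F.

C ≈ 228 pF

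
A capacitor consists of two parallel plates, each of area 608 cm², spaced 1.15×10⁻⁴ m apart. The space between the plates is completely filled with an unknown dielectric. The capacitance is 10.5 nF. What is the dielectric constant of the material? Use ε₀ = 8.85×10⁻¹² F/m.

A = 608 cm² = 6.08×10⁻² m².
κ = Cd/(ε₀A) = 1.05×10⁻⁸ × 1.15×10⁻⁴ / (8.85×10⁻¹² × 6.08×10⁻²) = 2.24.

κ ≈ 2.24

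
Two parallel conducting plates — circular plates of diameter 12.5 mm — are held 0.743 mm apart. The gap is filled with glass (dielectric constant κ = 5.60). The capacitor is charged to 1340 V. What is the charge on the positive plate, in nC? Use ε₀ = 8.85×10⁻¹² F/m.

11.0 nC

A = π(12.5/2 mm)² = 1.23×10⁻⁴ m².
C = κε₀A/d = 5.60 × 8.85×10⁻¹² × 1.23×10⁻⁴ / 7.43×10⁻⁴ = 8.19×10⁻¹² F.
Q = CV = 8.19×10⁻¹² × 1340 = 1.10×10⁻⁸ C.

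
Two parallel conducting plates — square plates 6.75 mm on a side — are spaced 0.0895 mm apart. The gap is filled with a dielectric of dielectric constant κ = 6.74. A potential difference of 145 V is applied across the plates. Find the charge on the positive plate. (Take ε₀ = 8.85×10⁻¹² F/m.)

A = (6.75 mm)² = 4.56×10⁻⁵ m².
C = κε₀A/d = 6.74 × 8.85×10⁻¹² × 4.56×10⁻⁵ / 8.95×10⁻⁵ = 3.04×10⁻¹¹ F.
Q = CV = 3.04×10⁻¹¹ × 145 = 4.40×10⁻⁹ C.

Q ≈ 4.40 nC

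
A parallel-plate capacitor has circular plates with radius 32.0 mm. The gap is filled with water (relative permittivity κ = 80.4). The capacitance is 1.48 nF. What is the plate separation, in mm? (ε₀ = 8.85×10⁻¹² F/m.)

d ≈ 1.55 mm

A = π(32.0 mm)² = 3.22×10⁻³ m².
d = κε₀A/C = 80.4 × 8.85×10⁻¹² × 3.22×10⁻³ / 1.48×10⁻⁹ = 1.55×10⁻³ m.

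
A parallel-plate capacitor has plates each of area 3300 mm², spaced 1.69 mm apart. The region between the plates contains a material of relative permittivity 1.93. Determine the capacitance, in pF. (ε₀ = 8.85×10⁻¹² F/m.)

C ≈ 33.4 pF

A = 3300 mm² = 3.30×10⁻³ m².
C = κε₀A/d = 1.93 × 8.85×10⁻¹² × 3.30×10⁻³ / 1.69×10⁻³ = 3.34×10⁻¹¹ F.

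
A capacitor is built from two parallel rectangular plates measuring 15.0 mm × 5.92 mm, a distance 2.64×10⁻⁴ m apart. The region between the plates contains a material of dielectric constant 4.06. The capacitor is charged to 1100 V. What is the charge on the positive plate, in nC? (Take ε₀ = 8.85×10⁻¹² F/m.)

13.3 nC

A = 15.0 × 5.92 mm² = 8.88×10⁻⁵ m².
C = κε₀A/d = 4.06 × 8.85×10⁻¹² × 8.88×10⁻⁵ / 2.64×10⁻⁴ = 1.21×10⁻¹¹ F.
Q = CV = 1.21×10⁻¹¹ × 1100 = 1.33×10⁻⁸ C.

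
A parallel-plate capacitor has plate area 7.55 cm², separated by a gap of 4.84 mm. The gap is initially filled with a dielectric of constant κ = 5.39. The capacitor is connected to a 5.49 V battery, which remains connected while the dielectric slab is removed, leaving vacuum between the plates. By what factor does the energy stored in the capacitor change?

Battery connected ⇒ V is held fixed.
C₂ = 0.186 C₁ and U = ½CV², so U₂/U₁ = C₂/C₁ = 0.186.

U₂/U₁ ≈ 0.186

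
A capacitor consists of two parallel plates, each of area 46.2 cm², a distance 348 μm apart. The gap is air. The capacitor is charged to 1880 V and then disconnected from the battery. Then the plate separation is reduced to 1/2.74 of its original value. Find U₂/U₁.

Isolated ⇒ Q is held fixed.
C₂ = 2.74 C₁ and U = Q²/(2C), so U₂/U₁ = C₁/C₂ = 0.365.

0.365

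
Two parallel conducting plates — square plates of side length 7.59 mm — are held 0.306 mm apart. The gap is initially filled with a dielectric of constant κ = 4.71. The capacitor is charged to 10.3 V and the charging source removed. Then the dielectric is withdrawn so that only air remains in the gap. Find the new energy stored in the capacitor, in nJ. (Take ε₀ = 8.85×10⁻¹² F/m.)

U ≈ 1.96 nJ

A = (7.59 mm)² = 5.76×10⁻⁵ m².
Initially C₁ = κε₀A/d = 4.71 × 8.85×10⁻¹² × 5.76×10⁻⁵ / 3.06×10⁻⁴ = 7.85×10⁻¹² F.
U₁ = 4.16×10⁻¹⁰ J.
Isolated ⇒ Q is held fixed. C₂ = 0.212 C₁ and U = Q²/(2C), so U₂/U₁ = C₁/C₂ = 4.71.
U₂ = 4.71 × 4.16×10⁻¹⁰ = 1.96×10⁻⁹ J.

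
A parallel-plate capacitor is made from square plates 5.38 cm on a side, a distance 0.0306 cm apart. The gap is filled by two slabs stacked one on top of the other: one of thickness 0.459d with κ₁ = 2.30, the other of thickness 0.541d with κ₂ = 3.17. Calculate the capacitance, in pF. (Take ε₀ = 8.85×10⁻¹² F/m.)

A = (5.38 cm)² = 2.89×10⁻³ m².
Stacked slabs ⇒ two capacitors in series, each with the full plate area.
C₁ = κ₁ε₀A/d₁ = 2.30 × 8.85×10⁻¹² × 2.89×10⁻³ / 1.40×10⁻⁴ = 4.19×10⁻¹⁰ F.
C₂ = κ₂ε₀A/d₂ = 3.17 × 8.85×10⁻¹² × 2.89×10⁻³ / 1.66×10⁻⁴ = 4.91×10⁻¹⁰ F.
C = (1/C₁ + 1/C₂)⁻¹ = 2.26×10⁻¹⁰ F.

226 pF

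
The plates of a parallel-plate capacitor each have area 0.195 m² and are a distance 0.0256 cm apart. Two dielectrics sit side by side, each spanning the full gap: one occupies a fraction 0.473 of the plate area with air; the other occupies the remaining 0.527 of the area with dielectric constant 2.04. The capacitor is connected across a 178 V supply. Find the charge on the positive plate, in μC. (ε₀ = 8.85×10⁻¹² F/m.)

Side-by-side slabs ⇒ two capacitors in parallel, each spanning the full gap.
C₁ = κ₁ε₀A₁/d = 1.00 × 8.85×10⁻¹² × 9.22×10⁻² / 2.56×10⁻⁴ = 3.19×10⁻⁹ F.
C₂ = κ₂ε₀A₂/d = 2.04 × 8.85×10⁻¹² × 0.103 / 2.56×10⁻⁴ = 7.25×10⁻⁹ F.
C = C₁ + C₂ = 1.04×10⁻⁸ F.
Q = CV = 1.04×10⁻⁸ × 178 = 1.86×10⁻⁶ C.

1.86 μC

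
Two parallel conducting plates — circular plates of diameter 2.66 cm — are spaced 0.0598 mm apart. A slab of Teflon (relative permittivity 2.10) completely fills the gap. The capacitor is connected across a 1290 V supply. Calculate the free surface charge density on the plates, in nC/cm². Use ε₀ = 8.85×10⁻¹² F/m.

A = π(2.66/2 cm)² = 5.56×10⁻⁴ m².
C = κε₀A/d = 2.10 × 8.85×10⁻¹² × 5.56×10⁻⁴ / 5.98×10⁻⁵ = 1.73×10⁻¹⁰ F.
σ = Q/A = CV/A = 1.73×10⁻¹⁰ × 1290 / 5.56×10⁻⁴ = 4.01×10⁻⁴ C/m².

σ ≈ 40.1 nC/cm²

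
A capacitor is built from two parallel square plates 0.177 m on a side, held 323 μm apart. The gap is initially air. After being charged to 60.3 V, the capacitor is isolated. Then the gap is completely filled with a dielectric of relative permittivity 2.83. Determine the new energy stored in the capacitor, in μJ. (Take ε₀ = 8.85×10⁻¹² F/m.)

0.551 μJ

A = (0.177 m)² = 3.13×10⁻² m².
Initially C₁ = ε₀A/d = 8.85×10⁻¹² × 3.13×10⁻² / 3.23×10⁻⁴ = 8.58×10⁻¹⁰ F.
U₁ = 1.56×10⁻⁶ J.
Isolated ⇒ Q is held fixed. C₂ = 2.83 C₁ and U = Q²/(2C), so U₂/U₁ = C₁/C₂ = 0.353.
U₂ = 0.353 × 1.56×10⁻⁶ = 5.51×10⁻⁷ J.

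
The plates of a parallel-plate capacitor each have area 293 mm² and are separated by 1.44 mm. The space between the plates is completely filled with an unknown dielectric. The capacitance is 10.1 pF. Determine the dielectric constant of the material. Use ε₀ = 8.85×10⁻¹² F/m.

A = 293 mm² = 2.93×10⁻⁴ m².
κ = Cd/(ε₀A) = 1.01×10⁻¹¹ × 1.44×10⁻³ / (8.85×10⁻¹² × 2.93×10⁻⁴) = 5.61.

κ ≈ 5.61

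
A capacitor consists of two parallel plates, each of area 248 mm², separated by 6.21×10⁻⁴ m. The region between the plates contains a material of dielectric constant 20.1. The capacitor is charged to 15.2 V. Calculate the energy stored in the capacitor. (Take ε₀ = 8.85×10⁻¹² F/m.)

A = 248 mm² = 2.48×10⁻⁴ m².
C = κε₀A/d = 20.1 × 8.85×10⁻¹² × 2.48×10⁻⁴ / 6.21×10⁻⁴ = 7.10×10⁻¹¹ F.
U = ½CV² = ½ × 7.10×10⁻¹¹ × (15.2)² = 8.21×10⁻⁹ J.

U ≈ 8.21 nJ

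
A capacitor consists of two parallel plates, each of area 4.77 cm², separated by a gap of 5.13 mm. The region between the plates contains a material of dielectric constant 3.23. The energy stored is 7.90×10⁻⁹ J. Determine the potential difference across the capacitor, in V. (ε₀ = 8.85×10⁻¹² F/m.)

77.1 V

A = 4.77 cm² = 4.77×10⁻⁴ m².
C = κε₀A/d = 3.23 × 8.85×10⁻¹² × 4.77×10⁻⁴ / 5.13×10⁻³ = 2.66×10⁻¹² F.
V = √(2U/C) = √(2 × 7.90×10⁻⁹ / 2.66×10⁻¹²) = 77.1 V.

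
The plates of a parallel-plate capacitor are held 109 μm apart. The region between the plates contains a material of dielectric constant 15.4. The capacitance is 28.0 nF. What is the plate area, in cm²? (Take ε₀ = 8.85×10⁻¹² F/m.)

A ≈ 224 cm²

A = Cd/(κε₀) = 2.80×10⁻⁸ × 1.09×10⁻⁴ / (15.4 × 8.85×10⁻¹²) = 2.24×10⁻² m².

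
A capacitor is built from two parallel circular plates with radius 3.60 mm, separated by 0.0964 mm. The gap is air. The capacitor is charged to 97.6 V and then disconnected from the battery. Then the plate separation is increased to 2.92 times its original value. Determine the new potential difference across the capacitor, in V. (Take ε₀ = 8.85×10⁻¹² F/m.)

285 V

A = π(3.60 mm)² = 4.07×10⁻⁵ m².
Initially C₁ = ε₀A/d = 8.85×10⁻¹² × 4.07×10⁻⁵ / 9.64×10⁻⁵ = 3.74×10⁻¹² F.
V₁ = 97.6 V.
Isolated ⇒ Q is held fixed. C₂ = 0.342 C₁ and V = Q/C, so V₂/V₁ = C₁/C₂ = 2.92.
V₂ = 2.92 × 97.6 = 2.85×10² V.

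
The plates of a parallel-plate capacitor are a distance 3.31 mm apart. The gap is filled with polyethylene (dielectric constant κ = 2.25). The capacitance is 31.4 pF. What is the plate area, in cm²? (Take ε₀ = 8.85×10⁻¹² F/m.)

A ≈ 52.2 cm²

A = Cd/(κε₀) = 3.14×10⁻¹¹ × 3.31×10⁻³ / (2.25 × 8.85×10⁻¹²) = 5.22×10⁻³ m².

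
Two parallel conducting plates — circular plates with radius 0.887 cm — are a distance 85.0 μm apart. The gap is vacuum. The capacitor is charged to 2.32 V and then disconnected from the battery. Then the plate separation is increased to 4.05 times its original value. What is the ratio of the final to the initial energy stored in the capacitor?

4.05

Isolated ⇒ Q is held fixed.
C₂ = 0.247 C₁ and U = Q²/(2C), so U₂/U₁ = C₁/C₂ = 4.05.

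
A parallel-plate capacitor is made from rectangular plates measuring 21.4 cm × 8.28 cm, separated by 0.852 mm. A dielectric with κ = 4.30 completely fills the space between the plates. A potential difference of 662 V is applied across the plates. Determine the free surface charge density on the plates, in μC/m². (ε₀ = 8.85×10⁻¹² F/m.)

A = 21.4 × 8.28 cm² = 1.77×10⁻² m².
C = κε₀A/d = 4.30 × 8.85×10⁻¹² × 1.77×10⁻² / 8.52×10⁻⁴ = 7.91×10⁻¹⁰ F.
σ = Q/A = CV/A = 7.91×10⁻¹⁰ × 662 / 1.77×10⁻² = 2.96×10⁻⁵ C/m².

σ ≈ 29.6 μC/m²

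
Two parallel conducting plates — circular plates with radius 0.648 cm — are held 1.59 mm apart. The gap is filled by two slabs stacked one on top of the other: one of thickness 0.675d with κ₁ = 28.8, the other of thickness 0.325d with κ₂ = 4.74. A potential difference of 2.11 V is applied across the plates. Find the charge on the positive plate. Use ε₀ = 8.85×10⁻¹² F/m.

A = π(0.648 cm)² = 1.32×10⁻⁴ m².
Stacked slabs ⇒ two capacitors in series, each with the full plate area.
C₁ = κ₁ε₀A/d₁ = 28.8 × 8.85×10⁻¹² × 1.32×10⁻⁴ / 1.07×10⁻³ = 3.13×10⁻¹¹ F.
C₂ = κ₂ε₀A/d₂ = 4.74 × 8.85×10⁻¹² × 1.32×10⁻⁴ / 5.17×10⁻⁴ = 1.07×10⁻¹¹ F.
C = (1/C₁ + 1/C₂)⁻¹ = 7.98×10⁻¹² F.
Q = CV = 7.98×10⁻¹² × 2.11 = 1.68×10⁻¹¹ C.

Q ≈ 16.8 pC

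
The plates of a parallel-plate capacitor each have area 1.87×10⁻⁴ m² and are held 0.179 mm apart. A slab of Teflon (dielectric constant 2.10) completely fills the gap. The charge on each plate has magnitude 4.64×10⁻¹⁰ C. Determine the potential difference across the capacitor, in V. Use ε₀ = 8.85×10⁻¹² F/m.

V ≈ 23.9 V

C = κε₀A/d = 2.10 × 8.85×10⁻¹² × 1.87×10⁻⁴ / 1.79×10⁻⁴ = 1.94×10⁻¹¹ F.
V = Q/C = 4.64×10⁻¹⁰ / 1.94×10⁻¹¹ = 23.9 V.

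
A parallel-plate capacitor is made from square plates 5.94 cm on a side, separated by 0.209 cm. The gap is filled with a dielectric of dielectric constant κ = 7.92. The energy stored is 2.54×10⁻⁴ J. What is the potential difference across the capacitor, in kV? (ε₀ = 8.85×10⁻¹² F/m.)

2.07 kV

A = (5.94 cm)² = 3.53×10⁻³ m².
C = κε₀A/d = 7.92 × 8.85×10⁻¹² × 3.53×10⁻³ / 2.09×10⁻³ = 1.18×10⁻¹⁰ F.
V = √(2U/C) = √(2 × 2.54×10⁻⁴ / 1.18×10⁻¹⁰) = 2.07×10³ V.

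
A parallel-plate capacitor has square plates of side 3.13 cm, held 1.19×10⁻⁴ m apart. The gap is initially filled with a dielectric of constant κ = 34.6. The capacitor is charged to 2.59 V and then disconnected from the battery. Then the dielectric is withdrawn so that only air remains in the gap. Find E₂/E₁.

Isolated ⇒ Q is held fixed.
V₂ = Q/C₂ = V₁/0.0289; E = V/d, so E₂/E₁ = (V₂/V₁)(d₁/d₂) = 34.6.

E₂/E₁ ≈ 34.6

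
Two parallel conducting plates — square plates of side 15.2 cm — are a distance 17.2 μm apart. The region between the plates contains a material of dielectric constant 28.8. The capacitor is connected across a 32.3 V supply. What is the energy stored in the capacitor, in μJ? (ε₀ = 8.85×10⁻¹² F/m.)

A = (15.2 cm)² = 2.31×10⁻² m².
C = κε₀A/d = 28.8 × 8.85×10⁻¹² × 2.31×10⁻² / 1.72×10⁻⁵ = 3.42×10⁻⁷ F.
U = ½CV² = ½ × 3.42×10⁻⁷ × (32.3)² = 1.79×10⁻⁴ J.

179 μJ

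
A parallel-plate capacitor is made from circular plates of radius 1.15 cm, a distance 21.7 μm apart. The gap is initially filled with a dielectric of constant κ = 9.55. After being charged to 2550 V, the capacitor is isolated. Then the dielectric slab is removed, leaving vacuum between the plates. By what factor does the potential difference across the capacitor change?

Isolated ⇒ Q is held fixed.
C₂ = 0.105 C₁ and V = Q/C, so V₂/V₁ = C₁/C₂ = 9.55.

9.55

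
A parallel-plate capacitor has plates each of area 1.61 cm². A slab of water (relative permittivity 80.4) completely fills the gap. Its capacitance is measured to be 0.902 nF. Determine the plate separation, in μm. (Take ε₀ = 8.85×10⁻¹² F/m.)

127 μm

A = 1.61 cm² = 1.61×10⁻⁴ m².
d = κε₀A/C = 80.4 × 8.85×10⁻¹² × 1.61×10⁻⁴ / 9.02×10⁻¹⁰ = 1.27×10⁻⁴ m.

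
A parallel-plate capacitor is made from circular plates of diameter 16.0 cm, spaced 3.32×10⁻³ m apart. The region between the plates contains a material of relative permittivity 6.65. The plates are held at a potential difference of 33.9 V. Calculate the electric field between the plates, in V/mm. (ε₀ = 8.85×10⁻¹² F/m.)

E = V/d = 33.9 / 3.32×10⁻³ = 1.02×10⁴ V/m.

E ≈ 10.2 V/mm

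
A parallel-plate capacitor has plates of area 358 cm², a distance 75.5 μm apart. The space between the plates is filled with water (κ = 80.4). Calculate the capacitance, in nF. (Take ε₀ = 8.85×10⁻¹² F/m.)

A = 358 cm² = 3.58×10⁻² m².
C = κε₀A/d = 80.4 × 8.85×10⁻¹² × 3.58×10⁻² / 7.55×10⁻⁵ = 3.37×10⁻⁷ F.

C ≈ 337 nF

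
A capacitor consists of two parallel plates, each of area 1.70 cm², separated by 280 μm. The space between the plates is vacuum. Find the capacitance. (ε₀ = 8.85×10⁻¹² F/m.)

C ≈ 5.37 pF

A = 1.70 cm² = 1.70×10⁻⁴ m².
C = ε₀A/d = 8.85×10⁻¹² × 1.70×10⁻⁴ / 2.80×10⁻⁴ = 5.37×10⁻¹² F.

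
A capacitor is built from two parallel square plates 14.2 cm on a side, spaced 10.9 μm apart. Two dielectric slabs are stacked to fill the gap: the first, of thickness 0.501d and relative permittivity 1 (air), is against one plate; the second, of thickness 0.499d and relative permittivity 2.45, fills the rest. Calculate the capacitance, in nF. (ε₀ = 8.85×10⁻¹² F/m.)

23.2 nF

A = (14.2 cm)² = 2.02×10⁻² m².
Stacked slabs ⇒ two capacitors in series, each with the full plate area.
C₁ = κ₁ε₀A/d₁ = 1.00 × 8.85×10⁻¹² × 2.02×10⁻² / 5.46×10⁻⁶ = 3.27×10⁻⁸ F.
C₂ = κ₂ε₀A/d₂ = 2.45 × 8.85×10⁻¹² × 2.02×10⁻² / 5.44×10⁻⁶ = 8.04×10⁻⁸ F.
C = (1/C₁ + 1/C₂)⁻¹ = 2.32×10⁻⁸ F.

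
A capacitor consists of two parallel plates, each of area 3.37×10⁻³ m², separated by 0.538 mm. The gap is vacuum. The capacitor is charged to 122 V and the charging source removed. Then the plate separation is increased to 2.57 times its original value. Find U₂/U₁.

U₂/U₁ ≈ 2.57

Isolated ⇒ Q is held fixed.
C₂ = 0.389 C₁ and U = Q²/(2C), so U₂/U₁ = C₁/C₂ = 2.57.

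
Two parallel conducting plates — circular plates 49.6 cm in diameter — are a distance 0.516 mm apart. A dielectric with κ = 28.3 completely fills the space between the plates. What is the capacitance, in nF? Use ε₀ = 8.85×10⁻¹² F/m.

A = π(49.6/2 cm)² = 0.193 m².
C = κε₀A/d = 28.3 × 8.85×10⁻¹² × 0.193 / 5.16×10⁻⁴ = 9.38×10⁻⁸ F.

C ≈ 93.8 nF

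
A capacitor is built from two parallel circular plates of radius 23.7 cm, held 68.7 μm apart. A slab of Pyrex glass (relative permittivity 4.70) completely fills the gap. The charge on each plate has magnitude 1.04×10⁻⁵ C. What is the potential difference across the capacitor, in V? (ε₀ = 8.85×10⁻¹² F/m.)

A = π(23.7 cm)² = 0.176 m².
C = κε₀A/d = 4.70 × 8.85×10⁻¹² × 0.176 / 6.87×10⁻⁵ = 1.07×10⁻⁷ F.
V = Q/C = 1.04×10⁻⁵ / 1.07×10⁻⁷ = 97.3 V.

V ≈ 97.3 V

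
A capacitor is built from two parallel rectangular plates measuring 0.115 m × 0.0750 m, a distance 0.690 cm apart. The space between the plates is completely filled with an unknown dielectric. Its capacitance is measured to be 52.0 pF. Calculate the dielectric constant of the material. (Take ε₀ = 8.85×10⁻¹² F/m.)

A = 0.115 × 0.0750 m² = 8.62×10⁻³ m².
κ = Cd/(ε₀A) = 5.20×10⁻¹¹ × 6.90×10⁻³ / (8.85×10⁻¹² × 8.62×10⁻³) = 4.70.

4.70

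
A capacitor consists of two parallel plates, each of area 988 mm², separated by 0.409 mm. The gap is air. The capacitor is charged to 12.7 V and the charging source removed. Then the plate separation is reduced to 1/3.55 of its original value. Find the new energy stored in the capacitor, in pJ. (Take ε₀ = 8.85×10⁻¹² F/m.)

486 pJ

A = 988 mm² = 9.88×10⁻⁴ m².
Initially C₁ = ε₀A/d = 8.85×10⁻¹² × 9.88×10⁻⁴ / 4.09×10⁻⁴ = 2.14×10⁻¹¹ F.
U₁ = 1.72×10⁻⁹ J.
Isolated ⇒ Q is held fixed. C₂ = 3.55 C₁ and U = Q²/(2C), so U₂/U₁ = C₁/C₂ = 0.282.
U₂ = 0.282 × 1.72×10⁻⁹ = 4.86×10⁻¹⁰ J.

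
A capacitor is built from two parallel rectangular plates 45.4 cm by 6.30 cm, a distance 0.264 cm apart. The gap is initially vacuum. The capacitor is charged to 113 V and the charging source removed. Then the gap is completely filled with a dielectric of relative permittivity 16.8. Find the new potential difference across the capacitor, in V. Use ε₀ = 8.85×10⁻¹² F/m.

A = 45.4 × 6.30 cm² = 2.86×10⁻² m².
Initially C₁ = ε₀A/d = 8.85×10⁻¹² × 2.86×10⁻² / 2.64×10⁻³ = 9.59×10⁻¹¹ F.
V₁ = 1.13×10² V.
Isolated ⇒ Q is held fixed. C₂ = 16.8 C₁ and V = Q/C, so V₂/V₁ = C₁/C₂ = 0.0595.
V₂ = 0.0595 × 1.13×10² = 6.73 V.

6.73 V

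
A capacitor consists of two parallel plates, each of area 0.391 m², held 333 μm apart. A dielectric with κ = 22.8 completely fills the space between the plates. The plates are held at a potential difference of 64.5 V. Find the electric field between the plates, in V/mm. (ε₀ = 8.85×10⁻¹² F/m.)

194 V/mm

E = V/d = 64.5 / 3.33×10⁻⁴ = 1.94×10⁵ V/m.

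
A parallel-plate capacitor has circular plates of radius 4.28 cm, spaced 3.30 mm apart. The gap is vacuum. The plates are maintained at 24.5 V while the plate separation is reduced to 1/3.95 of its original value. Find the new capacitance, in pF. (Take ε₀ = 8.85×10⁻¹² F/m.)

A = π(4.28 cm)² = 5.75×10⁻³ m².
Initially C₁ = ε₀A/d = 8.85×10⁻¹² × 5.75×10⁻³ / 3.30×10⁻³ = 1.54×10⁻¹¹ F.
C = ε₀A/d scales as 1/d, so C₂/C₁ = d₁/d₂ = 3.95.
C₂ = 3.95 × 1.54×10⁻¹¹ = 6.10×10⁻¹¹ F.

61.0 pF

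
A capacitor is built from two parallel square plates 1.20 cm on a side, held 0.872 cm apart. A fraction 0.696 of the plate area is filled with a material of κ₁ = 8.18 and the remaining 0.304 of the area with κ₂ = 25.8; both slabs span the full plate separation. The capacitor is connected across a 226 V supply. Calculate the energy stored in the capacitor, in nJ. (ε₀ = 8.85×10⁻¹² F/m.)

A = (1.20 cm)² = 1.44×10⁻⁴ m².
Side-by-side slabs ⇒ two capacitors in parallel, each spanning the full gap.
C₁ = κ₁ε₀A₁/d = 8.18 × 8.85×10⁻¹² × 1.00×10⁻⁴ / 8.72×10⁻³ = 8.32×10⁻¹³ F.
C₂ = κ₂ε₀A₂/d = 25.8 × 8.85×10⁻¹² × 4.38×10⁻⁵ / 8.72×10⁻³ = 1.15×10⁻¹² F.
C = C₁ + C₂ = 1.98×10⁻¹² F.
U = ½CV² = ½ × 1.98×10⁻¹² × (226)² = 5.05×10⁻⁸ J.

U ≈ 50.5 nJ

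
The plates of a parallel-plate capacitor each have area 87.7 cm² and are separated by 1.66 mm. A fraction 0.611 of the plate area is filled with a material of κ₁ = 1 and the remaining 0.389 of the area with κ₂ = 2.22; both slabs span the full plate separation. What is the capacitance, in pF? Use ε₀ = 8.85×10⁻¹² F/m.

A = 87.7 cm² = 8.77×10⁻³ m².
Side-by-side slabs ⇒ two capacitors in parallel, each spanning the full gap.
C₁ = κ₁ε₀A₁/d = 1.00 × 8.85×10⁻¹² × 5.36×10⁻³ / 1.66×10⁻³ = 2.86×10⁻¹¹ F.
C₂ = κ₂ε₀A₂/d = 2.22 × 8.85×10⁻¹² × 3.41×10⁻³ / 1.66×10⁻³ = 4.04×10⁻¹¹ F.
C = C₁ + C₂ = 6.89×10⁻¹¹ F.

68.9 pF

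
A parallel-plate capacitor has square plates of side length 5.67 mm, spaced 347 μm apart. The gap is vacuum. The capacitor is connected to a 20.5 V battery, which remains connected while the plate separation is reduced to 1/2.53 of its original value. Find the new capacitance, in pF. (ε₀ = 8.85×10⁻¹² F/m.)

A = (5.67 mm)² = 3.21×10⁻⁵ m².
Initially C₁ = ε₀A/d = 8.85×10⁻¹² × 3.21×10⁻⁵ / 3.47×10⁻⁴ = 8.20×10⁻¹³ F.
C = ε₀A/d scales as 1/d, so C₂/C₁ = d₁/d₂ = 2.53.
C₂ = 2.53 × 8.20×10⁻¹³ = 2.07×10⁻¹² F.

C ≈ 2.07 pF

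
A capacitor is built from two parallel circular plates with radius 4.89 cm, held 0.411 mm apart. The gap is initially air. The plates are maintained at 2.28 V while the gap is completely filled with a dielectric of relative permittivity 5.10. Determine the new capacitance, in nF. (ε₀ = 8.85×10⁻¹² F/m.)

0.825 nF

A = π(4.89 cm)² = 7.51×10⁻³ m².
Initially C₁ = ε₀A/d = 8.85×10⁻¹² × 7.51×10⁻³ / 4.11×10⁻⁴ = 1.62×10⁻¹⁰ F.
C = κε₀A/d scales with κ, so C₂/C₁ = κ = 5.10.
C₂ = 5.10 × 1.62×10⁻¹⁰ = 8.25×10⁻¹⁰ F.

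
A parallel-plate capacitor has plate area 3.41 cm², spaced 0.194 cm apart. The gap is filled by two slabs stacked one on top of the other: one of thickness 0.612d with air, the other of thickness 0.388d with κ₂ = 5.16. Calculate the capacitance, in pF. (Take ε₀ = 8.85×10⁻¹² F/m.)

A = 3.41 cm² = 3.41×10⁻⁴ m².
Stacked slabs ⇒ two capacitors in series, each with the full plate area.
C₁ = κ₁ε₀A/d₁ = 1.00 × 8.85×10⁻¹² × 3.41×10⁻⁴ / 1.19×10⁻³ = 2.54×10⁻¹² F.
C₂ = κ₂ε₀A/d₂ = 5.16 × 8.85×10⁻¹² × 3.41×10⁻⁴ / 7.53×10⁻⁴ = 2.07×10⁻¹¹ F.
C = (1/C₁ + 1/C₂)⁻¹ = 2.26×10⁻¹² F.

2.26 pF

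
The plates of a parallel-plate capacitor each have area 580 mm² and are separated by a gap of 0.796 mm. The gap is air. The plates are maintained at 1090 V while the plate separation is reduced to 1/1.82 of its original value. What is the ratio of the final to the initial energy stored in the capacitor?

Battery connected ⇒ V is held fixed.
C₂ = 1.82 C₁ and U = ½CV², so U₂/U₁ = C₂/C₁ = 1.82.

1.82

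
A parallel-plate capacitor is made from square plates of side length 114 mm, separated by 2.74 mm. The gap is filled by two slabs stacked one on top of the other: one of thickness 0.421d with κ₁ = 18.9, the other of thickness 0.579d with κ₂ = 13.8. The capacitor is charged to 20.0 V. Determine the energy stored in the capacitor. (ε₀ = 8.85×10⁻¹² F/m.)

131 nJ

A = (114 mm)² = 1.30×10⁻² m².
Stacked slabs ⇒ two capacitors in series, each with the full plate area.
C₁ = κ₁ε₀A/d₁ = 18.9 × 8.85×10⁻¹² × 1.30×10⁻² / 1.15×10⁻³ = 1.88×10⁻⁹ F.
C₂ = κ₂ε₀A/d₂ = 13.8 × 8.85×10⁻¹² × 1.30×10⁻² / 1.59×10⁻³ = 1.00×10⁻⁹ F.
C = (1/C₁ + 1/C₂)⁻¹ = 6.54×10⁻¹⁰ F.
U = ½CV² = ½ × 6.54×10⁻¹⁰ × (20.0)² = 1.31×10⁻⁷ J.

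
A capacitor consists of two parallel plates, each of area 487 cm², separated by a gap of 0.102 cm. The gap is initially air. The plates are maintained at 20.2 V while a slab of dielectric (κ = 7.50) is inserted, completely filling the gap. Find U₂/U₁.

Battery connected ⇒ V is held fixed.
C₂ = 7.50 C₁ and U = ½CV², so U₂/U₁ = C₂/C₁ = 7.50.

U₂/U₁ ≈ 7.50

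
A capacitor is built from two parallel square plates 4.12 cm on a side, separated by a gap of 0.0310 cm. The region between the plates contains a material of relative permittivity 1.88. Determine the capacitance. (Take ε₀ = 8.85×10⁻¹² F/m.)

A = (4.12 cm)² = 1.70×10⁻³ m².
C = κε₀A/d = 1.88 × 8.85×10⁻¹² × 1.70×10⁻³ / 3.10×10⁻⁴ = 9.11×10⁻¹¹ F.

C ≈ 91.1 pF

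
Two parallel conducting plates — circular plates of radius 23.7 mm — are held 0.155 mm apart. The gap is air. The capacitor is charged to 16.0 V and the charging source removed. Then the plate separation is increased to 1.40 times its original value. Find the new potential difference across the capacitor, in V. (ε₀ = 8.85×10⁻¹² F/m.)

V ≈ 22.4 V

A = π(23.7 mm)² = 1.76×10⁻³ m².
Initially C₁ = ε₀A/d = 8.85×10⁻¹² × 1.76×10⁻³ / 1.55×10⁻⁴ = 1.01×10⁻¹⁰ F.
V₁ = 16.0 V.
Isolated ⇒ Q is held fixed. C₂ = 0.714 C₁ and V = Q/C, so V₂/V₁ = C₁/C₂ = 1.40.
V₂ = 1.40 × 16.0 = 22.4 V.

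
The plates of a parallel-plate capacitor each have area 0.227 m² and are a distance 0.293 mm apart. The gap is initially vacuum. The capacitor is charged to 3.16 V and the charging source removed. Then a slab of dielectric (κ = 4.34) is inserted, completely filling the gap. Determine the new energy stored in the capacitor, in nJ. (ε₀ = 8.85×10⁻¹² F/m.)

Initially C₁ = ε₀A/d = 8.85×10⁻¹² × 0.227 / 2.93×10⁻⁴ = 6.86×10⁻⁹ F.
U₁ = 3.42×10⁻⁸ J.
Isolated ⇒ Q is held fixed. C₂ = 4.34 C₁ and U = Q²/(2C), so U₂/U₁ = C₁/C₂ = 0.230.
U₂ = 0.230 × 3.42×10⁻⁸ = 7.89×10⁻⁹ J.

U ≈ 7.89 nJ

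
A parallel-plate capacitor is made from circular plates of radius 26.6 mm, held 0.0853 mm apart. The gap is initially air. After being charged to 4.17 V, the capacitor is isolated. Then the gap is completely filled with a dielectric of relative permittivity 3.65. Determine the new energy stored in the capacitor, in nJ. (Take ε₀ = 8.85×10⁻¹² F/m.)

A = π(26.6 mm)² = 2.22×10⁻³ m².
Initially C₁ = ε₀A/d = 8.85×10⁻¹² × 2.22×10⁻³ / 8.53×10⁻⁵ = 2.31×10⁻¹⁰ F.
U₁ = 2.01×10⁻⁹ J.
Isolated ⇒ Q is held fixed. C₂ = 3.65 C₁ and U = Q²/(2C), so U₂/U₁ = C₁/C₂ = 0.274.
U₂ = 0.274 × 2.01×10⁻⁹ = 5.49×10⁻¹⁰ J.

U ≈ 0.549 nJ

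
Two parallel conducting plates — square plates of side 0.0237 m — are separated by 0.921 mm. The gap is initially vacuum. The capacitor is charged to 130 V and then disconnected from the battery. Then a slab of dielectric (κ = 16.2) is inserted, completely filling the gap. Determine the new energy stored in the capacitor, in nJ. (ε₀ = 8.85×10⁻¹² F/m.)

U ≈ 2.82 nJ

A = (0.0237 m)² = 5.62×10⁻⁴ m².
Initially C₁ = ε₀A/d = 8.85×10⁻¹² × 5.62×10⁻⁴ / 9.21×10⁻⁴ = 5.40×10⁻¹² F.
U₁ = 4.56×10⁻⁸ J.
Isolated ⇒ Q is held fixed. C₂ = 16.2 C₁ and U = Q²/(2C), so U₂/U₁ = C₁/C₂ = 0.0617.
U₂ = 0.0617 × 4.56×10⁻⁸ = 2.82×10⁻⁹ J.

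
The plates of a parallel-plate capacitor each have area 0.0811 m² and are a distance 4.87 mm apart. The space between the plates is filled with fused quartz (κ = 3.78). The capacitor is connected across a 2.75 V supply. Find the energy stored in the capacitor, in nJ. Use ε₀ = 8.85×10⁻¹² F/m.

U ≈ 2.11 nJ

C = κε₀A/d = 3.78 × 8.85×10⁻¹² × 8.11×10⁻² / 4.87×10⁻³ = 5.57×10⁻¹⁰ F.
U = ½CV² = ½ × 5.57×10⁻¹⁰ × (2.75)² = 2.11×10⁻⁹ J.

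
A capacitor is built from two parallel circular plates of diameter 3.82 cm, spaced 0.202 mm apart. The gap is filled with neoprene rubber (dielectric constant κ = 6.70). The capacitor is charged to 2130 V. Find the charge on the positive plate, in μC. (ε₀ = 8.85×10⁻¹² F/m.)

A = π(3.82/2 cm)² = 1.15×10⁻³ m².
C = κε₀A/d = 6.70 × 8.85×10⁻¹² × 1.15×10⁻³ / 2.02×10⁻⁴ = 3.36×10⁻¹⁰ F.
Q = CV = 3.36×10⁻¹⁰ × 2130 = 7.17×10⁻⁷ C.

0.717 μC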